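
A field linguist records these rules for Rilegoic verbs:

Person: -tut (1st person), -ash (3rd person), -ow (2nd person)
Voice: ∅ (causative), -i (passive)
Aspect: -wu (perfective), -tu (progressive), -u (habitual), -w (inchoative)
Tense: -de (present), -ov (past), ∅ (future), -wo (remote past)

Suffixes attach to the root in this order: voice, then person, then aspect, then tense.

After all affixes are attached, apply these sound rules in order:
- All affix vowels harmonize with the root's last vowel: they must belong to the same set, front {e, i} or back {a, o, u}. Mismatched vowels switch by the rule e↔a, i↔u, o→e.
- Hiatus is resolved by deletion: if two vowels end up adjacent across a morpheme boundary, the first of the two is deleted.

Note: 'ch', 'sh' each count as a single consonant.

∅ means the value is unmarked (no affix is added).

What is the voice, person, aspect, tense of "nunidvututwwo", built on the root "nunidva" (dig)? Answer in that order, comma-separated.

passive, 1st person, inchoative, remote past

Segment: nunidva-i-tut-w-wo.
voice: -i → passive.
person: -tut → 1st person.
aspect: -w → inchoative.
tense: -wo → remote past.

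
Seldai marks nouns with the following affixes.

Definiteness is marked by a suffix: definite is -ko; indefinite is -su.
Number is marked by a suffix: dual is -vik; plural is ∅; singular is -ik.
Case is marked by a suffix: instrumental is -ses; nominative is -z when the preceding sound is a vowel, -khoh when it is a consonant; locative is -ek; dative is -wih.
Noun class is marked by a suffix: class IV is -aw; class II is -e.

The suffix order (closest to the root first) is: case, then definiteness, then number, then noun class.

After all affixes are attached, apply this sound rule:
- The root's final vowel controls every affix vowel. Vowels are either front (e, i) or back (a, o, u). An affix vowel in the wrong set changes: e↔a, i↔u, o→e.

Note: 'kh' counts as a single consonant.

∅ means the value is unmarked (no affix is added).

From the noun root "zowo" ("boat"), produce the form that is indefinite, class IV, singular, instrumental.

Attach case instrumental -ses → zowoses.
Attach definiteness indefinite -su → zowosessu.
Attach number singular -ik → zowosessuik.
Attach noun class class IV -aw → zowosessuikaw.
Apply vowel harmony: zowosessuikaw → zowosassuukaw.

zowosassuukaw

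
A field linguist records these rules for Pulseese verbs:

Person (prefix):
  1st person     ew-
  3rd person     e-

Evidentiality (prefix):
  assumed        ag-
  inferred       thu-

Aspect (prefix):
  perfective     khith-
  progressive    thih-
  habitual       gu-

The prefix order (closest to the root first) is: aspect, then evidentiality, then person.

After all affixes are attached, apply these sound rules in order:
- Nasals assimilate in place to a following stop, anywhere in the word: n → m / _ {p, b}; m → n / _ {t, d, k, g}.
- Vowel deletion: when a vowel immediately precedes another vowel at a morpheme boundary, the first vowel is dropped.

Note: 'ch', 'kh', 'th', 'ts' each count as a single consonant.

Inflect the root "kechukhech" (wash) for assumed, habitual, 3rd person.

Attach aspect habitual gu- → gukechukhech.
Attach evidentiality assumed ag- → aggukechukhech.
Attach person 3rd person e- → eaggukechukhech.
Nasal assimilation: no change.
Apply vowel deletion: eaggukechukhech → aggukechukhech.

aggukechukhech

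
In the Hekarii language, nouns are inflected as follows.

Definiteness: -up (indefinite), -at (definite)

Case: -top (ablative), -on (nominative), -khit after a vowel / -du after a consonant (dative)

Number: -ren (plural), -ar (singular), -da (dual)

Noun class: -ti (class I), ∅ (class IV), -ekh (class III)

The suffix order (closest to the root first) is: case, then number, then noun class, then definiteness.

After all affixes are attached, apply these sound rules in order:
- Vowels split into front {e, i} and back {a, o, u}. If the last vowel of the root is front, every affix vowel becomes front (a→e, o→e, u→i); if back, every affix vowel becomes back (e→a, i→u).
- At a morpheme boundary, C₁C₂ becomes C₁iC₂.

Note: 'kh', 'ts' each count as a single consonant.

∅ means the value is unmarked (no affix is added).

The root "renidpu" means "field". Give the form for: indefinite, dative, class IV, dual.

renidpukhutidaup

Attach case dative -khit (after vowel 'u') → renidpukhit.
Attach number dual -da → renidpukhitda.
noun class = class IV: zero marking, form stays renidpukhitda.
Attach definiteness indefinite -up → renidpukhitdaup.
Apply vowel harmony: renidpukhitdaup → renidpukhutdaup.
Apply epenthesis: renidpukhutdaup → renidpukhutidaup.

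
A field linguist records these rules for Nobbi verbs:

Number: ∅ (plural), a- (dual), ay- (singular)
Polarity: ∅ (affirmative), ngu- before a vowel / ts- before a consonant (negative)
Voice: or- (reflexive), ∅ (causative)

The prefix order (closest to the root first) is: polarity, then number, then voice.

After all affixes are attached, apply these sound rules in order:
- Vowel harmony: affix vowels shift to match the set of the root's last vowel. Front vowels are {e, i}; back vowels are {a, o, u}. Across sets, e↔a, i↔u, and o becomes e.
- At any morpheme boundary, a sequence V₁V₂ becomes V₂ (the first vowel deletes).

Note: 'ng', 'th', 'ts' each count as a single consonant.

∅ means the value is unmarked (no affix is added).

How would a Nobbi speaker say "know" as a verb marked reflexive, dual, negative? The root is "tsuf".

Attach polarity negative ts- (before consonant 'ts') → tstsuf.
Attach number dual a- → atstsuf.
Attach voice reflexive or- → oratstsuf.
Vowel harmony: no change.
Vowel deletion: no change.

oratstsuf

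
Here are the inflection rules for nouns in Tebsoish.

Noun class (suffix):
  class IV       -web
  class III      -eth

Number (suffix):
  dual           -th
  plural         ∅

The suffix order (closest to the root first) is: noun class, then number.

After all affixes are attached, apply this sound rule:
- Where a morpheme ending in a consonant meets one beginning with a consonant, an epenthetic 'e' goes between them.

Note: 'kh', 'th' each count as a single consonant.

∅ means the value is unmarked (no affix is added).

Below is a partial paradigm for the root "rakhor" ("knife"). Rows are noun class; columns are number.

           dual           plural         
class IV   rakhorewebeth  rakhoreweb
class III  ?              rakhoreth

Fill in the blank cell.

Attach noun class class III -eth → rakhoreth.
Attach number dual -th → rakhorethth.
Apply epenthesis: rakhorethth → rakhoretheth.

rakhoretheth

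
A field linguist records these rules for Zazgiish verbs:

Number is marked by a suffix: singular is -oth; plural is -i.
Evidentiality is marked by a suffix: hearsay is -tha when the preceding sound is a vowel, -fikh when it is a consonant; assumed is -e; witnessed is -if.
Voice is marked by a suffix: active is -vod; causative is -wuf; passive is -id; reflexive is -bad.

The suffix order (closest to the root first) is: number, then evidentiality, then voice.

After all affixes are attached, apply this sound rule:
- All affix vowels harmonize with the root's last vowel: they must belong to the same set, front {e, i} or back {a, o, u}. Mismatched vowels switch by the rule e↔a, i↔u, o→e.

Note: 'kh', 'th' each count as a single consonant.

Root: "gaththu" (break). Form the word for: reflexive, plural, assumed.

gaththuuabad

Attach number plural -i → gaththui.
Attach evidentiality assumed -e → gaththuie.
Attach voice reflexive -bad → gaththuiebad.
Apply vowel harmony: gaththuiebad → gaththuuabad.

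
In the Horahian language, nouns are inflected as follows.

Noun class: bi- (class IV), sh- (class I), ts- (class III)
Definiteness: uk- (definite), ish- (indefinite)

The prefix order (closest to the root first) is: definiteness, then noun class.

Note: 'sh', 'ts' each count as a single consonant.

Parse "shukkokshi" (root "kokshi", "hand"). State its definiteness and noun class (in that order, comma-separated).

definite, class I

Segment: sh-uk-kokshi.
definiteness: uk- → definite.
noun class: sh- → class I.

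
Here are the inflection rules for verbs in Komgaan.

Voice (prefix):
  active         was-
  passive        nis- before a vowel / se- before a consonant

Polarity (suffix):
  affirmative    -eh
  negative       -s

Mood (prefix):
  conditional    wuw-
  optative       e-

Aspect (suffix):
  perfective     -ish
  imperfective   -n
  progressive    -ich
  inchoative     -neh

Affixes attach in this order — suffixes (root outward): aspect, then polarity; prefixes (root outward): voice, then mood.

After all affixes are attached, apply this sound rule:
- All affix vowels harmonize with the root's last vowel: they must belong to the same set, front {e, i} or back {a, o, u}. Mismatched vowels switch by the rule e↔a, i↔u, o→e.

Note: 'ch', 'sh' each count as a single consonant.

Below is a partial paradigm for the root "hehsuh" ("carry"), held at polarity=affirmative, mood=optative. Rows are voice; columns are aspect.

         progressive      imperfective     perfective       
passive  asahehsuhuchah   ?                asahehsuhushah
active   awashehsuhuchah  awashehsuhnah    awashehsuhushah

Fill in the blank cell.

Attach aspect imperfective -n → hehsuhn.
Attach polarity affirmative -eh → hehsuhneh.
Attach voice passive se- (before consonant 'h') → sehehsuhneh.
Attach mood optative e- → esehehsuhneh.
Apply vowel harmony: esehehsuhneh → asahehsuhnah.

asahehsuhnah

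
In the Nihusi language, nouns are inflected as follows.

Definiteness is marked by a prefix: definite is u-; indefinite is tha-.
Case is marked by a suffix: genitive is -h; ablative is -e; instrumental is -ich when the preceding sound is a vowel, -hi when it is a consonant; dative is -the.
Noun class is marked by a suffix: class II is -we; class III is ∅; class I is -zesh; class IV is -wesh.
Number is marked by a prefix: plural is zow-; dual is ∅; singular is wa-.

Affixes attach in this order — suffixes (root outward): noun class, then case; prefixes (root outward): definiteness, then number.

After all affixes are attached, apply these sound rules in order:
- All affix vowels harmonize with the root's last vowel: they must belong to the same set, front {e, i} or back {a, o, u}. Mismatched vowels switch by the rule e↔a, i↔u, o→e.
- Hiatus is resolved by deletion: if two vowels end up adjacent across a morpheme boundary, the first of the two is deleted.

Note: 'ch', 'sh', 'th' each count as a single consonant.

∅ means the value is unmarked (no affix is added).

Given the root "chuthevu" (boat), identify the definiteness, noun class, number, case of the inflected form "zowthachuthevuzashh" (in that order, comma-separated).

indefinite, class I, plural, genitive

Segment: zow-tha-chuthevu-zesh-h.
definiteness: tha- → indefinite.
noun class: -zesh → class I.
number: zow- → plural.
case: -h → genitive.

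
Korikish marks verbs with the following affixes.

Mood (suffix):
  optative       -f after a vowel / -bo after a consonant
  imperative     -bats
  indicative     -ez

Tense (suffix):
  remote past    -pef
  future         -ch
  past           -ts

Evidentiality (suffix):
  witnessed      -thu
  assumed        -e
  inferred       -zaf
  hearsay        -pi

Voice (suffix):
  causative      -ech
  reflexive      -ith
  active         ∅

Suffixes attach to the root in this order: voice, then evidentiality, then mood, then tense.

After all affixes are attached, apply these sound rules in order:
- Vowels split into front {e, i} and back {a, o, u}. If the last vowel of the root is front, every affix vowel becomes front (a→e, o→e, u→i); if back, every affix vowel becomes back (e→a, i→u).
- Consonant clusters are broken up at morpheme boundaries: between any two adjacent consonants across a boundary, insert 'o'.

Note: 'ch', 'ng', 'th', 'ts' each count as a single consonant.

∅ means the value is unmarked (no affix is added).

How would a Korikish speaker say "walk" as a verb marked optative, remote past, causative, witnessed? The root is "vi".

Attach voice causative -ech → viech.
Attach evidentiality witnessed -thu → viechthu.
Attach mood optative -f (after vowel 'u') → viechthuf.
Attach tense remote past -pef → viechthufpef.
Apply vowel harmony: viechthufpef → viechthifpef.
Apply epenthesis: viechthifpef → viechothifopef.

viechothifopef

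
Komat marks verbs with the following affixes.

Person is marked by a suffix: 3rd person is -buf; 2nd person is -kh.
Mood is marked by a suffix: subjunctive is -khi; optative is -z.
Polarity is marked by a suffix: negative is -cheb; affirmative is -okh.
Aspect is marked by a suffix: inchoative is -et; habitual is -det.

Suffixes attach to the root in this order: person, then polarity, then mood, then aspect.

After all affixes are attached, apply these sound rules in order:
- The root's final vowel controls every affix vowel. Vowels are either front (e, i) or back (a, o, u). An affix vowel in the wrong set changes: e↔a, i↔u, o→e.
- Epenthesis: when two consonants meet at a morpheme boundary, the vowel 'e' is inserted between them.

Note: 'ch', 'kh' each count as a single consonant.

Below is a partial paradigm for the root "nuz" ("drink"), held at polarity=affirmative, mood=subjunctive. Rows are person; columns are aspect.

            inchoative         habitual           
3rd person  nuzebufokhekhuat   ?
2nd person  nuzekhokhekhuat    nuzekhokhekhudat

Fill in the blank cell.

nuzebufokhekhudat

Attach person 3rd person -buf → nuzbuf.
Attach polarity affirmative -okh → nuzbufokh.
Attach mood subjunctive -khi → nuzbufokhkhi.
Attach aspect habitual -det → nuzbufokhkhidet.
Apply vowel harmony: nuzbufokhkhidet → nuzbufokhkhudat.
Apply epenthesis: nuzbufokhkhudat → nuzebufokhekhudat.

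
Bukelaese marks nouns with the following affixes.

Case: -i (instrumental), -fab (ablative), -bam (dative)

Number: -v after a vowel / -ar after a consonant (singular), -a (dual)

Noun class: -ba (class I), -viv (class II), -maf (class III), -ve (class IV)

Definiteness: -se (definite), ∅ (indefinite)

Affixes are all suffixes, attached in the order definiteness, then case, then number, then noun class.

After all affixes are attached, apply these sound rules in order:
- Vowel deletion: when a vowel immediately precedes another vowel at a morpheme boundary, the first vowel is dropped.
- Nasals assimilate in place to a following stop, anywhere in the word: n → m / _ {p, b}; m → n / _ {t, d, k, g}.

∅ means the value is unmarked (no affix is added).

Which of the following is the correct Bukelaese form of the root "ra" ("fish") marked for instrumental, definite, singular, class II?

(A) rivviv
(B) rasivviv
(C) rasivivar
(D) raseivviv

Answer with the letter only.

Attach definiteness definite -se → rase.
Attach case instrumental -i → rasei.
Attach number singular -v (after vowel 'i') → raseiv.
Attach noun class class II -viv → raseivviv.
Apply vowel deletion: raseivviv → rasivviv.
Nasal assimilation: no change.
So the correct form is rasivviv, option (B).
(A) rivviv is wrong: it uses indefinite instead of definite for definiteness.
(C) rasivivar is wrong: it has the affixes in the wrong order.
(D) raseivviv is wrong: it fails to apply the sound rule(s).

B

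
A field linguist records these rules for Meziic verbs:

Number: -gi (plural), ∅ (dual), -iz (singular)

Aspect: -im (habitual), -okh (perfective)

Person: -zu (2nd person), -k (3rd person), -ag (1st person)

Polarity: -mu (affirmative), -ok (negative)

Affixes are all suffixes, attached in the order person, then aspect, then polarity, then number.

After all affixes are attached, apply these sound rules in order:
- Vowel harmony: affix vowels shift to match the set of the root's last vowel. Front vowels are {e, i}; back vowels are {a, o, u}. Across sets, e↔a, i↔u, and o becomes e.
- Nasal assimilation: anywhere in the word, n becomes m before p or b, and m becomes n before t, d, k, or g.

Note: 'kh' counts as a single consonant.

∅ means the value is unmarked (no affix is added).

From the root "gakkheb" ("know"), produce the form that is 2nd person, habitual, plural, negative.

gakkhebziimekgi

Attach person 2nd person -zu → gakkhebzu.
Attach aspect habitual -im → gakkhebzuim.
Attach polarity negative -ok → gakkhebzuimok.
Attach number plural -gi → gakkhebzuimokgi.
Apply vowel harmony: gakkhebzuimokgi → gakkhebziimekgi.
Nasal assimilation: no change.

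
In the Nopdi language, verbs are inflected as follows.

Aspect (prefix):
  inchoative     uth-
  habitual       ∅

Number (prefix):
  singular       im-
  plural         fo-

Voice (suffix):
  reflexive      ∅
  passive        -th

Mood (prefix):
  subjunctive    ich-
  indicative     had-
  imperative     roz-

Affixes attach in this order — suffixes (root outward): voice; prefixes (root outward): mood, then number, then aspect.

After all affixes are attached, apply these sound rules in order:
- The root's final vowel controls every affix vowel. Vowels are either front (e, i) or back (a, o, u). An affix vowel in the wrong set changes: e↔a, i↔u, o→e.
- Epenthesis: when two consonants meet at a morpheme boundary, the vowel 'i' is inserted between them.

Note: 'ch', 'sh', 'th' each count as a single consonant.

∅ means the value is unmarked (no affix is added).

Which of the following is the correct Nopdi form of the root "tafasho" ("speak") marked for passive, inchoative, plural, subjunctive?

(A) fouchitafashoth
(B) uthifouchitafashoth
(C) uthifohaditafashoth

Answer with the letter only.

Attach voice passive -th → tafashoth.
Attach mood subjunctive ich- → ichtafashoth.
Attach number plural fo- → foichtafashoth.
Attach aspect inchoative uth- → uthfoichtafashoth.
Apply vowel harmony: uthfoichtafashoth → uthfouchtafashoth.
Apply epenthesis: uthfouchtafashoth → uthifouchitafashoth.
So the correct form is uthifouchitafashoth, option (B).
(C) uthifohaditafashoth is wrong: it uses indicative instead of subjunctive for mood.
(A) fouchitafashoth is wrong: it uses habitual instead of inchoative for aspect.

B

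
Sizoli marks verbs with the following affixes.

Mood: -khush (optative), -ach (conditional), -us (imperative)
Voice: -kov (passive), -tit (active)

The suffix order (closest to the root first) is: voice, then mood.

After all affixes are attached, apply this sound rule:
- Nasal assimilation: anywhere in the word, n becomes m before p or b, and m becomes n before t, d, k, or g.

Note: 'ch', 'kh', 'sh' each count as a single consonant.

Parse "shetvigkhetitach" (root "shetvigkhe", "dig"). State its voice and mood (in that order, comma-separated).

Segment: shetvigkhe-tit-ach.
voice: -tit → active.
mood: -ach → conditional.

active, conditional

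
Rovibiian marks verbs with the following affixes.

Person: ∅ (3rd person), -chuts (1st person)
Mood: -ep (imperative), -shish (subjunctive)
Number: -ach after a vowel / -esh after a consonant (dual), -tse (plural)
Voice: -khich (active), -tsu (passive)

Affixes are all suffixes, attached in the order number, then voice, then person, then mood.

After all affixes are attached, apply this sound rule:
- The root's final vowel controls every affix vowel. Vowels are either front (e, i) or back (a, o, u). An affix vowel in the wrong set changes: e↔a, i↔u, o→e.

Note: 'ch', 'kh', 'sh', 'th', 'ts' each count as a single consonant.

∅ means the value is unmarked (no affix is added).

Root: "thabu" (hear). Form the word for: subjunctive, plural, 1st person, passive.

Attach number plural -tse → thabutse.
Attach voice passive -tsu → thabutsetsu.
Attach person 1st person -chuts → thabutsetsuchuts.
Attach mood subjunctive -shish → thabutsetsuchutsshish.
Apply vowel harmony: thabutsetsuchutsshish → thabutsatsuchutsshush.

thabutsatsuchutsshush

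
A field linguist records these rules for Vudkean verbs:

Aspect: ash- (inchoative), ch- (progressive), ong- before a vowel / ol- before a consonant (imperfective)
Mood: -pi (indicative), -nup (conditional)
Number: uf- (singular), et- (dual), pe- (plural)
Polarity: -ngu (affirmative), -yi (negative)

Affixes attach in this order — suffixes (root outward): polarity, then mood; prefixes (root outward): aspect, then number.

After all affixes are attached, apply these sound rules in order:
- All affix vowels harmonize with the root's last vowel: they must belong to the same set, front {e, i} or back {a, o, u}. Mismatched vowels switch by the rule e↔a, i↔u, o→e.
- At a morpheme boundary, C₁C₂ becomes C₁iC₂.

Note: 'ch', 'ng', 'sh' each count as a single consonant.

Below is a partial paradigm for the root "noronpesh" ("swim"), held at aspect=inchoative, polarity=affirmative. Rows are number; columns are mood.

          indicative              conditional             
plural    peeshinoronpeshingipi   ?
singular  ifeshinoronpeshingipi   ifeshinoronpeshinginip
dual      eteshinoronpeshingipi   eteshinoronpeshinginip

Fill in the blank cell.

peeshinoronpeshinginip

Attach aspect inchoative ash- → ashnoronpesh.
Attach polarity affirmative -ngu → ashnoronpeshngu.
Attach number plural pe- → peashnoronpeshngu.
Attach mood conditional -nup → peashnoronpeshngunup.
Apply vowel harmony: peashnoronpeshngunup → peeshnoronpeshnginip.
Apply epenthesis: peeshnoronpeshnginip → peeshinoronpeshinginip.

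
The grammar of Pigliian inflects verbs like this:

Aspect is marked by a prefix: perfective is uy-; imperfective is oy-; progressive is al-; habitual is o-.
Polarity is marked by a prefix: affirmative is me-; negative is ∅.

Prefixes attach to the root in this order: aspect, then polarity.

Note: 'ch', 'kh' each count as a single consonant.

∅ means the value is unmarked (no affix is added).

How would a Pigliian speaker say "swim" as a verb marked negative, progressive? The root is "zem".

Attach aspect progressive al- → alzem.
polarity = negative: zero marking, form stays alzem.

alzem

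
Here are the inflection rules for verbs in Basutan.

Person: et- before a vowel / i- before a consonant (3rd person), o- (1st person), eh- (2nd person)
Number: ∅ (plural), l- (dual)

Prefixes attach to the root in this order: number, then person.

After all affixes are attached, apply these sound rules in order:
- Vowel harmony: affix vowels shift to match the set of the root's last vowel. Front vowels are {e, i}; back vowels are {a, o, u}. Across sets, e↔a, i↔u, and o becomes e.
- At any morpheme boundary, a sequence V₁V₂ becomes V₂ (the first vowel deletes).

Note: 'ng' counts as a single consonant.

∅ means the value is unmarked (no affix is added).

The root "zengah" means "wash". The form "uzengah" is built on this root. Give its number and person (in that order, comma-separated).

plural, 3rd person

Segment: i-zengah.
number: ∅ → plural.
person: et/i- → 3rd person.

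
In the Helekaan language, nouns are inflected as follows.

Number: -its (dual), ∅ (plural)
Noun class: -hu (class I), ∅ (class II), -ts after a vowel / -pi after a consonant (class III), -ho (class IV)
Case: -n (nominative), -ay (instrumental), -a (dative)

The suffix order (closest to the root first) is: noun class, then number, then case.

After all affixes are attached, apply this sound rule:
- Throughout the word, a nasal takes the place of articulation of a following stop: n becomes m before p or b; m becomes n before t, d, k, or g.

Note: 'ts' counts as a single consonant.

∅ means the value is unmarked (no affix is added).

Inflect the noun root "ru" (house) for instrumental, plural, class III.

Attach noun class class III -ts (after vowel 'u') → ruts.
number = plural: zero marking, form stays ruts.
Attach case instrumental -ay → rutsay.
Nasal assimilation: no change.

rutsay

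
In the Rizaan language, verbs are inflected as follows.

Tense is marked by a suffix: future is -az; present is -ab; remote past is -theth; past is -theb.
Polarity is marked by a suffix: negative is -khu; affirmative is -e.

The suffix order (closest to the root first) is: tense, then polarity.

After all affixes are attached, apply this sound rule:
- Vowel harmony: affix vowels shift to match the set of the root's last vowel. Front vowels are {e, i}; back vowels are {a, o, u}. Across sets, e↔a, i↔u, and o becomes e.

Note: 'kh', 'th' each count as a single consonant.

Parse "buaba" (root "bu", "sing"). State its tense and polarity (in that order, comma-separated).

present, affirmative

Segment: bu-ab-e.
tense: -ab → present.
polarity: -e → affirmative.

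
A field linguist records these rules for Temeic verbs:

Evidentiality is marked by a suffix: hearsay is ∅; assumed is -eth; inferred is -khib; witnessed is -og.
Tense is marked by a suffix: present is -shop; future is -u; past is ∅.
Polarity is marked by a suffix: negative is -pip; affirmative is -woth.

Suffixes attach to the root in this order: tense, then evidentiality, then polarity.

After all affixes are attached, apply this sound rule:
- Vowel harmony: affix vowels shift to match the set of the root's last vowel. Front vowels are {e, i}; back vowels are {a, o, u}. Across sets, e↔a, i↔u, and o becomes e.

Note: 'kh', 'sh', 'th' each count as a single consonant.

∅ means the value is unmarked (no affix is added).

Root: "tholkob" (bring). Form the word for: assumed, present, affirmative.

Attach tense present -shop → tholkobshop.
Attach evidentiality assumed -eth → tholkobshopeth.
Attach polarity affirmative -woth → tholkobshopethwoth.
Apply vowel harmony: tholkobshopethwoth → tholkobshopathwoth.

tholkobshopathwoth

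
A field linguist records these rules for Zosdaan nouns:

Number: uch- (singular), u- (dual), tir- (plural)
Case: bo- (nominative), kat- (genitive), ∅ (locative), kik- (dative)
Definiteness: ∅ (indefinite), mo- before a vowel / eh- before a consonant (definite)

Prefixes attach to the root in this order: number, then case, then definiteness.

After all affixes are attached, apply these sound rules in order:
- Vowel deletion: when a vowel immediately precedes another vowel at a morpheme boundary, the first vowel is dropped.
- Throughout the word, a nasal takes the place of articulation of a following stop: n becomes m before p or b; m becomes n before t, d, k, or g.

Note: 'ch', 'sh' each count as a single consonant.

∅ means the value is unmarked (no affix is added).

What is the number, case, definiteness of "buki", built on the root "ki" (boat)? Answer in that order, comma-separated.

Segment: bo-u-ki.
number: u- → dual.
case: bo- → nominative.
definiteness: ∅ → indefinite.

dual, nominative, indefinite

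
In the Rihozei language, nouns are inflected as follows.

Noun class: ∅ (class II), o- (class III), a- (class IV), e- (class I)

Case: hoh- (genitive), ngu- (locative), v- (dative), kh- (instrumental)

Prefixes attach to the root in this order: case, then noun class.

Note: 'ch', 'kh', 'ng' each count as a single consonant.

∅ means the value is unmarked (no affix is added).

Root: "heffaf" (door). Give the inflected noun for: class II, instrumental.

khheffaf

Attach case instrumental kh- → khheffaf.
noun class = class II: zero marking, form stays khheffaf.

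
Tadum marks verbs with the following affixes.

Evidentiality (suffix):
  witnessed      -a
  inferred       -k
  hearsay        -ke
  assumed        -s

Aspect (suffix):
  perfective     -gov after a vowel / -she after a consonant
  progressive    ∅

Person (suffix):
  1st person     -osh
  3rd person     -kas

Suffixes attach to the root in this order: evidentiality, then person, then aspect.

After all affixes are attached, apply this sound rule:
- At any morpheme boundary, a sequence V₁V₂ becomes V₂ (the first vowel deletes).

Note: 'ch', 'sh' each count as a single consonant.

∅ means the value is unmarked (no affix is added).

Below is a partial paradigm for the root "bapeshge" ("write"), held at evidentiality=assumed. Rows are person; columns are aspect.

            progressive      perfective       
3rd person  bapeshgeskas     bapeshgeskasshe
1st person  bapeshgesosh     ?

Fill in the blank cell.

Attach evidentiality assumed -s → bapeshges.
Attach person 1st person -osh → bapeshgesosh.
Attach aspect perfective -she (after consonant 'sh') → bapeshgesoshshe.
Vowel deletion: no change.

bapeshgesoshshe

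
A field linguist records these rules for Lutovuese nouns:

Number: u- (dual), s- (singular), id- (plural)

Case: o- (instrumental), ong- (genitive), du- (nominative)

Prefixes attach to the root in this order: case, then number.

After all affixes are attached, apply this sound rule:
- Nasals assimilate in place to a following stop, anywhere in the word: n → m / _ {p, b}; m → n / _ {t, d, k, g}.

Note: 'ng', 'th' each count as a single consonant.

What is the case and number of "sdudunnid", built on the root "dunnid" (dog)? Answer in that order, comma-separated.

nominative, singular

Segment: s-du-dunnid.
case: du- → nominative.
number: s- → singular.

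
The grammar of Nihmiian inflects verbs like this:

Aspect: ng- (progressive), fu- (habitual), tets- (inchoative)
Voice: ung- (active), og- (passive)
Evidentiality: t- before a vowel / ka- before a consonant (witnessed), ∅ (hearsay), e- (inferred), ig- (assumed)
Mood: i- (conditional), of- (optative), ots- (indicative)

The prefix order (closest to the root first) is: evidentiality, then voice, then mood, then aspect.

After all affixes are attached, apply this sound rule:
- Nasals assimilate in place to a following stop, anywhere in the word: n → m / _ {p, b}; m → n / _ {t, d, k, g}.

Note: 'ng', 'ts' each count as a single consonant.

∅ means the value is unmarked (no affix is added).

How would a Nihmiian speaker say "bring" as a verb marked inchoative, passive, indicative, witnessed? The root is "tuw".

Attach evidentiality witnessed ka- (before consonant 't') → katuw.
Attach voice passive og- → ogkatuw.
Attach mood indicative ots- → otsogkatuw.
Attach aspect inchoative tets- → tetsotsogkatuw.
Nasal assimilation: no change.

tetsotsogkatuw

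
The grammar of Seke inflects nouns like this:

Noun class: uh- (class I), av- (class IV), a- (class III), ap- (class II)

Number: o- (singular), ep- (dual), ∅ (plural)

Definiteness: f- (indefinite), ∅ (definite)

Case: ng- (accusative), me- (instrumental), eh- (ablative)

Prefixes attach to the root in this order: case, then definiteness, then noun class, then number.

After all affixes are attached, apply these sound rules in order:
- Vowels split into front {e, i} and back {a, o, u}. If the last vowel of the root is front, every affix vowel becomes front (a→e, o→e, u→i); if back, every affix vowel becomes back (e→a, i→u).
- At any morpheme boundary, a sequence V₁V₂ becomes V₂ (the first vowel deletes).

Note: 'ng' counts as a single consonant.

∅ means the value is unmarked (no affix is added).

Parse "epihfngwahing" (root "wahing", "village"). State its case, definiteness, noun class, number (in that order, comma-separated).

accusative, indefinite, class I, dual

Segment: ep-uh-f-ng-wahing.
case: ng- → accusative.
definiteness: f- → indefinite.
noun class: uh- → class I.
number: ep- → dual.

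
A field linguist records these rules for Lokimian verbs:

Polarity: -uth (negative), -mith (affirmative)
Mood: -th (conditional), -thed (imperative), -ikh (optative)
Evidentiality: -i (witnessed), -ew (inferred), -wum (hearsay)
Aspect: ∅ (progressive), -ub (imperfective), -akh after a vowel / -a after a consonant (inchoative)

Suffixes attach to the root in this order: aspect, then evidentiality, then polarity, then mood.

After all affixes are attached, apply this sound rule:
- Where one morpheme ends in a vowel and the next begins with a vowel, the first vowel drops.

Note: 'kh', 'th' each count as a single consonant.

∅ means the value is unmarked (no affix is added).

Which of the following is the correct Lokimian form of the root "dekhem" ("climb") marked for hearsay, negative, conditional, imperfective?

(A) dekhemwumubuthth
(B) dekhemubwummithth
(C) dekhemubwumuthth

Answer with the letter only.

C

Attach aspect imperfective -ub → dekhemub.
Attach evidentiality hearsay -wum → dekhemubwum.
Attach polarity negative -uth → dekhemubwumuth.
Attach mood conditional -th → dekhemubwumuthth.
Vowel deletion: no change.
So the correct form is dekhemubwumuthth, option (C).
(A) dekhemwumubuthth is wrong: it has the affixes in the wrong order.
(B) dekhemubwummithth is wrong: it uses affirmative instead of negative for polarity.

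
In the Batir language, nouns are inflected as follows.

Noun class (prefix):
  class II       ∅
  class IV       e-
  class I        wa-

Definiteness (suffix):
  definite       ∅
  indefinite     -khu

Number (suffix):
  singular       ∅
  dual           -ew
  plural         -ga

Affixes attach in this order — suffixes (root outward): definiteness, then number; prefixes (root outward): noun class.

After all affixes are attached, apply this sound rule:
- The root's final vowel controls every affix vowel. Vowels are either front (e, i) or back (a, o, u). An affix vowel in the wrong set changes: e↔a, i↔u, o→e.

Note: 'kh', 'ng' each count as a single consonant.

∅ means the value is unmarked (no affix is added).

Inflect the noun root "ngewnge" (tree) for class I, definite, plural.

Attach noun class class I wa- → wangewnge.
definiteness = definite: zero marking, form stays wangewnge.
Attach number plural -ga → wangewngega.
Apply vowel harmony: wangewngega → wengewngege.

wengewngege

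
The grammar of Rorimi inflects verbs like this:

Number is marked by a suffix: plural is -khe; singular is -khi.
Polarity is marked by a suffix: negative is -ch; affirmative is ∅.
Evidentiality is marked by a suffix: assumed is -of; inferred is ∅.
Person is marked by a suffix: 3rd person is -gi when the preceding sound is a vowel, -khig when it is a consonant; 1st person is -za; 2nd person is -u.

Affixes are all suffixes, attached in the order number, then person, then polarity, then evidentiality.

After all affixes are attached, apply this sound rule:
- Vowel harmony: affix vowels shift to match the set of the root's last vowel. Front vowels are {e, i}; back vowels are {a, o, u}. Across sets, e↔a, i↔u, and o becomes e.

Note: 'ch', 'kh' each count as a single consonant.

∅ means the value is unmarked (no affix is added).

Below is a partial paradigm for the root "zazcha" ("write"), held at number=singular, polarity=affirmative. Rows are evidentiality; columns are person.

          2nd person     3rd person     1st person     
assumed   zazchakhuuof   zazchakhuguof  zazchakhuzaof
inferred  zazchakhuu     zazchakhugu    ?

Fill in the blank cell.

Attach number singular -khi → zazchakhi.
Attach person 1st person -za → zazchakhiza.
polarity = affirmative: zero marking, form stays zazchakhiza.
evidentiality = inferred: zero marking, form stays zazchakhiza.
Apply vowel harmony: zazchakhiza → zazchakhuza.

zazchakhuza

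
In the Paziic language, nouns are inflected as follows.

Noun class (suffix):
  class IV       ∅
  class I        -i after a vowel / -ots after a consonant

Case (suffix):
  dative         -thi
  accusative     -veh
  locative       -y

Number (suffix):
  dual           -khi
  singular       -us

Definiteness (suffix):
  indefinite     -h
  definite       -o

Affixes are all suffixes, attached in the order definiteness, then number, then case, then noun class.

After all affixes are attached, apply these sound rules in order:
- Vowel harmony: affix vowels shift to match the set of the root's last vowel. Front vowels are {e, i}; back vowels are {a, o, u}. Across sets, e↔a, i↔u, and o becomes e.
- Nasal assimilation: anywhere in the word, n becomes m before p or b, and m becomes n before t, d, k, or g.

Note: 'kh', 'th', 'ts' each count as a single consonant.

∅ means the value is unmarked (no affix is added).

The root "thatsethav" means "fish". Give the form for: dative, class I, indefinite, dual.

Attach definiteness indefinite -h → thatsethavh.
Attach number dual -khi → thatsethavhkhi.
Attach case dative -thi → thatsethavhkhithi.
Attach noun class class I -i (after vowel 'i') → thatsethavhkhithii.
Apply vowel harmony: thatsethavhkhithii → thatsethavhkhuthuu.
Nasal assimilation: no change.

thatsethavhkhuthuu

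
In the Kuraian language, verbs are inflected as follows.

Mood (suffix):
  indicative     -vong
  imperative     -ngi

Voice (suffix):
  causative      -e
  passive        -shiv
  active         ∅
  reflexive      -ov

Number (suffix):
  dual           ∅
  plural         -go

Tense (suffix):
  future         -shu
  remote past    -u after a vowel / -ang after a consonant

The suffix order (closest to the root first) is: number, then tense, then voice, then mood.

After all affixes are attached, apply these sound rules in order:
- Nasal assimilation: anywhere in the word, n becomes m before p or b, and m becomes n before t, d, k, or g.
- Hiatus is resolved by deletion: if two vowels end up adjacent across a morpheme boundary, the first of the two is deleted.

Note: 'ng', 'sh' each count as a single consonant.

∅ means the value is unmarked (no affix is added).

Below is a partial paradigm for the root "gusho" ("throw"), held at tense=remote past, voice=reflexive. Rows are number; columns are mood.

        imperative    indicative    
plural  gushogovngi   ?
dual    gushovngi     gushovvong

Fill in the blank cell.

gushogovvong

Attach number plural -go → gushogo.
Attach tense remote past -u (after vowel 'o') → gushogou.
Attach voice reflexive -ov → gushogouov.
Attach mood indicative -vong → gushogouovvong.
Nasal assimilation: no change.
Apply vowel deletion: gushogouovvong → gushogovvong.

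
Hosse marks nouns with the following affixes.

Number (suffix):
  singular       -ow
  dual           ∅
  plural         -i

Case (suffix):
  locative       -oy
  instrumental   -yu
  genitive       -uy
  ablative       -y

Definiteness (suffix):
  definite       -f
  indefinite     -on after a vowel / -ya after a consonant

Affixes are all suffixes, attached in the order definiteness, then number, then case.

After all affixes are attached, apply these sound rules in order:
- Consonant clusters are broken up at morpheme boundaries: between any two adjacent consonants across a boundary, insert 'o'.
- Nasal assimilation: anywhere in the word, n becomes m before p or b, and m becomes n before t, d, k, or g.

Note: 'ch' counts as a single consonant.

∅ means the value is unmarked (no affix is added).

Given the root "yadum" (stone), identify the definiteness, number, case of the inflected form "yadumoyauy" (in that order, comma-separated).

Segment: yadum-ya-uy.
definiteness: -on/ya → indefinite.
number: ∅ → dual.
case: -uy → genitive.

indefinite, dual, genitive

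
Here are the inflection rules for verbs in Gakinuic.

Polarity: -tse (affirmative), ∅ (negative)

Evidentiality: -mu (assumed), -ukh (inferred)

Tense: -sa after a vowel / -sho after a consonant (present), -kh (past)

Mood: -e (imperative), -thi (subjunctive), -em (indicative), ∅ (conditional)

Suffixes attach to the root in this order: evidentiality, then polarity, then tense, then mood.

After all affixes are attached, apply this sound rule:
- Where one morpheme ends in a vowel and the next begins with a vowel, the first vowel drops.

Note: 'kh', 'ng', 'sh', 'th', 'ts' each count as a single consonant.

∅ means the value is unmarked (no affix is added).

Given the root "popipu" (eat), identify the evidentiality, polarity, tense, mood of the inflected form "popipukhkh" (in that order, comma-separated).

inferred, negative, past, conditional

Segment: popipu-ukh-kh.
evidentiality: -ukh → inferred.
polarity: ∅ → negative.
tense: -kh → past.
mood: ∅ → conditional.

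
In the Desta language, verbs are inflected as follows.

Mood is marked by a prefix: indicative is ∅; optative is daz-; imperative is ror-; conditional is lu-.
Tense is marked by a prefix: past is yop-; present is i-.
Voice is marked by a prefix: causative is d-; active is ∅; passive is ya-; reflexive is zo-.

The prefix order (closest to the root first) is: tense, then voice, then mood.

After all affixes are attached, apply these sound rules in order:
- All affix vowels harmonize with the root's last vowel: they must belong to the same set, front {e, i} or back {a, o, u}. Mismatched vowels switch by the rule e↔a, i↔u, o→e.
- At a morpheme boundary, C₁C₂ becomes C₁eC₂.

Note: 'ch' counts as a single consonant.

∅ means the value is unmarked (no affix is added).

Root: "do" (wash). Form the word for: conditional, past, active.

luyopedo

Attach tense past yop- → yopdo.
voice = active: zero marking, form stays yopdo.
Attach mood conditional lu- → luyopdo.
Vowel harmony: no change.
Apply epenthesis: luyopdo → luyopedo.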